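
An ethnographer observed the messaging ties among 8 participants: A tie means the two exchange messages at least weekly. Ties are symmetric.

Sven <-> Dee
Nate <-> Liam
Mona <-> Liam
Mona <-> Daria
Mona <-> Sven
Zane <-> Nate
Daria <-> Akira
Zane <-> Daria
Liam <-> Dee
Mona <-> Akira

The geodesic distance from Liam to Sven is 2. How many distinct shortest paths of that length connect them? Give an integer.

2

The shortest distance is 2. The length-2 paths are: Liam–Mona–Sven; Liam–Dee–Sven.
That gives 2 distinct shortest paths.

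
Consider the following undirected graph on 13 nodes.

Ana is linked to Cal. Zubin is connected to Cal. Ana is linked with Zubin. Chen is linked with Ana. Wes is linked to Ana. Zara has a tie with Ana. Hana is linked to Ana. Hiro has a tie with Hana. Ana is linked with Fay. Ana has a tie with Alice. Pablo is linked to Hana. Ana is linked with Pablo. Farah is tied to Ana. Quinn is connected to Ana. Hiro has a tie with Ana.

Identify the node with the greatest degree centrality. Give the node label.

Degrees — Alice:1, Ana:12, Cal:2, Chen:1, Farah:1, Fay:1, Hana:3, Hiro:2, Pablo:2, Quinn:1, Wes:1, Zara:1, Zubin:2.
The maximum is 12, attained only by Ana.

Ana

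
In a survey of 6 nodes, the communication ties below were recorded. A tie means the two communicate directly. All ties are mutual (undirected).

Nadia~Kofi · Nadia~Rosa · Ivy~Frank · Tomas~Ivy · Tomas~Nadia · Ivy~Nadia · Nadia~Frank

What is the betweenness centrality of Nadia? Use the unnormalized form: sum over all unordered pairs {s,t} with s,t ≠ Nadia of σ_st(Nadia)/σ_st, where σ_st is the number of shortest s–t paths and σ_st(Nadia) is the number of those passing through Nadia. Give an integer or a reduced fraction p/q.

Pairs whose geodesics pass through Nadia — Tomas–Kofi: 1; Tomas–Frank: 1/2; Tomas–Rosa: 1; Kofi–Frank: 1; Kofi–Ivy: 1; Kofi–Rosa: 1; Frank–Rosa: 1; Ivy–Rosa: 1.
All other pairs contribute 0.
Summing the contributions gives betweenness(Nadia) = 15/2.

15/2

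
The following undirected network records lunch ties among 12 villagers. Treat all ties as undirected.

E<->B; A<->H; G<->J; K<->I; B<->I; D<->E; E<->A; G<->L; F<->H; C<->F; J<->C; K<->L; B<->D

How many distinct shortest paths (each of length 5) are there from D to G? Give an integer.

1

The shortest distance is 5, and the only length-5 path is D–B–I–K–L–G. So there is exactly 1 shortest path.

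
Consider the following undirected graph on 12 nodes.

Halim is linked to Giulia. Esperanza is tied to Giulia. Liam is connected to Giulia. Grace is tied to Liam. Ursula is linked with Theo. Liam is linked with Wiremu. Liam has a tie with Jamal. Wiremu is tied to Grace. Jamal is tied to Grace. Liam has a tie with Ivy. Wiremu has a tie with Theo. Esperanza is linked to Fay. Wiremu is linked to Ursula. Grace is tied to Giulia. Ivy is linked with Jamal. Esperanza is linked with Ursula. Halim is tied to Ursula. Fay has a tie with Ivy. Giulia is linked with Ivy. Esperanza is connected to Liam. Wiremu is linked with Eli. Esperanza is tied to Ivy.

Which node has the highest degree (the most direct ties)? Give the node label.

Liam

Degrees — Eli:1, Esperanza:5, Fay:2, Giulia:5, Grace:4, Halim:2, Ivy:5, Jamal:3, Liam:6, Theo:2, Ursula:4, Wiremu:5.
The maximum is 6, attained only by Liam.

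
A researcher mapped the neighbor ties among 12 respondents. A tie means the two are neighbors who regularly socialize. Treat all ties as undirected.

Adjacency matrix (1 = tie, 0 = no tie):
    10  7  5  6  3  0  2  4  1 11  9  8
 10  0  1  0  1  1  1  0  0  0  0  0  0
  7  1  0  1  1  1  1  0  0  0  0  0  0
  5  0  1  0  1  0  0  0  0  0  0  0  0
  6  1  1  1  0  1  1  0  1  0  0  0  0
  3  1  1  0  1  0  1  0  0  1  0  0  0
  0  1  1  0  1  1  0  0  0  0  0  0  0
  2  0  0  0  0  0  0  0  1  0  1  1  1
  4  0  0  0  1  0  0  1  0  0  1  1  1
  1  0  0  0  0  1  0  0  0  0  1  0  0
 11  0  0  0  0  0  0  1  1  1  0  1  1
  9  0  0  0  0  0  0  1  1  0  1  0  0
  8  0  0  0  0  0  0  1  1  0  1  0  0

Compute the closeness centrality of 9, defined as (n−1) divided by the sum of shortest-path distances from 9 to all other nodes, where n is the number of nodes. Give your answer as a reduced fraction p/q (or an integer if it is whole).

Distances from 9: 0:3, 1:2, 2:1, 3:3, 4:1, 5:3, 6:2, 7:3, 8:2, 10:3, 11:1. Sum = 24.
n = 12, so closeness = 11/24.

11/24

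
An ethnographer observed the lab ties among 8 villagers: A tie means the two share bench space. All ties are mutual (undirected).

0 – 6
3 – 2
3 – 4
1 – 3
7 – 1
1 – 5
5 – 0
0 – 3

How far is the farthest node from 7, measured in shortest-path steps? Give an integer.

4

Distances from 7: 0:3, 1:1, 2:3, 3:2, 4:3, 5:2, 6:4.
The largest is 4 (to 6), so the eccentricity of 7 is 4.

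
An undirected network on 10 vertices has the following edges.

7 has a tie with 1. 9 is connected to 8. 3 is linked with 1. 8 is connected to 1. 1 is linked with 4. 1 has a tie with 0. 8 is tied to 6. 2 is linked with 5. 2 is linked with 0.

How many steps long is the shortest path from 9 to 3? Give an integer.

One shortest route is 9 – 8 – 1 – 3, which uses 3 edges, and at distance 2 from 9 we only reach {1, 6}, which does not include 3. So d(9,3) = 3.

3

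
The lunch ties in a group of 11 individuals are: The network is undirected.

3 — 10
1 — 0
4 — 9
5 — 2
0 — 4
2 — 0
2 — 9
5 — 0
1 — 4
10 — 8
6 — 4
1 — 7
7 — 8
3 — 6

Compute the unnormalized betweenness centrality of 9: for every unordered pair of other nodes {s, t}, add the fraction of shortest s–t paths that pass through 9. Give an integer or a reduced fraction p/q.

Pairs whose geodesics pass through 9 — 2–10: 1/3; 2–3: 1/2; 2–6: 1/2; 2–4: 1/2.
All other pairs contribute 0.
Summing the contributions gives betweenness(9) = 11/6.

11/6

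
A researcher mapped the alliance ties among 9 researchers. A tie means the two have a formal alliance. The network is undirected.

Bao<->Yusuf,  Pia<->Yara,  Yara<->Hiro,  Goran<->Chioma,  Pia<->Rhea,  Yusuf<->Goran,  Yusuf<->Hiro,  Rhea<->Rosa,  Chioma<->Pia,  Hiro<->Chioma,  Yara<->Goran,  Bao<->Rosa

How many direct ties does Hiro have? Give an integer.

Hiro is directly tied to Chioma, Yara, and Yusuf. That is 3 neighbors, so the degree of Hiro is 3.

3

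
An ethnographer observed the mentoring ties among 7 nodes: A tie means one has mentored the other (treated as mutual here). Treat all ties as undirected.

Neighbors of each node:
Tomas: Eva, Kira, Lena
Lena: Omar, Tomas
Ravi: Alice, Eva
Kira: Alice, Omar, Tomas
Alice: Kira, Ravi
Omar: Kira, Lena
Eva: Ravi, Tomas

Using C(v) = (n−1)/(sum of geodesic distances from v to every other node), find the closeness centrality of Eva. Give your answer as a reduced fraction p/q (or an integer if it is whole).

Distances from Eva: Alice:2, Kira:2, Lena:2, Omar:3, Ravi:1, Tomas:1. Sum = 11.
n = 7, so closeness = 6/11.

6/11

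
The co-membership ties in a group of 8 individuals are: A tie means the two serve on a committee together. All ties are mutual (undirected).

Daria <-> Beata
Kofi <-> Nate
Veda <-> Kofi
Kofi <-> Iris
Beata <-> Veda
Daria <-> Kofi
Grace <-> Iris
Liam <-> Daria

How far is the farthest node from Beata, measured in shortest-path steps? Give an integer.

Distances from Beata: Daria:1, Grace:4, Iris:3, Kofi:2, Liam:2, Nate:3, Veda:1.
The largest is 4 (to Grace), so the eccentricity of Beata is 4.

4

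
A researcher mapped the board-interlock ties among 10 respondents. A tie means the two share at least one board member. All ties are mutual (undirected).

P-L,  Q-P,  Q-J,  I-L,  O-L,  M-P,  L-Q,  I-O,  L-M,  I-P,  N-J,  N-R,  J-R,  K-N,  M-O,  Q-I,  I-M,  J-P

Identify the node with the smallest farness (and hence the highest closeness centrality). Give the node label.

Farness (sum of distances to all others) for each node — I:17, J:15, K:28, L:17, M:18, N:20, O:23, P:14, Q:15, R:21.
The smallest farness is 14, for P, so P has the highest closeness.

P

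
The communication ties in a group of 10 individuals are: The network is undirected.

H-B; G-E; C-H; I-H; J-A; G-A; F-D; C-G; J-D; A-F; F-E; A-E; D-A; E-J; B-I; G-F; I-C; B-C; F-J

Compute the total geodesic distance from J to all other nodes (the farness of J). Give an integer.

21

Distances from J: A:1, B:4, C:3, D:1, E:1, F:1, G:2, H:4, I:4.
Sum = 1 + 4 + 3 + 1 + 1 + 1 + 2 + 4 + 4 = 21.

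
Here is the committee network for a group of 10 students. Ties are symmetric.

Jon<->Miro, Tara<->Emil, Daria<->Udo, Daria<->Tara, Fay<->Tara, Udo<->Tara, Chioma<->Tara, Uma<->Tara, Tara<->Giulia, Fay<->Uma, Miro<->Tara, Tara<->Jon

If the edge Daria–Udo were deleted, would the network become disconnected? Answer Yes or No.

No

Even without that edge, Daria still reaches Udo via Daria – Tara – Udo, so the network stays connected. Not a bridge.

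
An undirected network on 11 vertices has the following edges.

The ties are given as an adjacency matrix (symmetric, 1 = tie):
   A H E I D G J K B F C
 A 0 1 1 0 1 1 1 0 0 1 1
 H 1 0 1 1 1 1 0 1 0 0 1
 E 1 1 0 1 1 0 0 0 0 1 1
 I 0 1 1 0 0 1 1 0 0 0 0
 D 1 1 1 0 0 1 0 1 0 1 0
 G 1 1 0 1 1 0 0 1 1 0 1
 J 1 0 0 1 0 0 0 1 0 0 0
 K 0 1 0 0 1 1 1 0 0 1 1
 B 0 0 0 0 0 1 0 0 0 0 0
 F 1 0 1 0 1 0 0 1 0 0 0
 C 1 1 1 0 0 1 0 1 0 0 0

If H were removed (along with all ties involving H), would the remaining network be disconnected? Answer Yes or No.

No

Even without H, every remaining node can still reach every other (the residual graph is connected), so H is not a cut vertex.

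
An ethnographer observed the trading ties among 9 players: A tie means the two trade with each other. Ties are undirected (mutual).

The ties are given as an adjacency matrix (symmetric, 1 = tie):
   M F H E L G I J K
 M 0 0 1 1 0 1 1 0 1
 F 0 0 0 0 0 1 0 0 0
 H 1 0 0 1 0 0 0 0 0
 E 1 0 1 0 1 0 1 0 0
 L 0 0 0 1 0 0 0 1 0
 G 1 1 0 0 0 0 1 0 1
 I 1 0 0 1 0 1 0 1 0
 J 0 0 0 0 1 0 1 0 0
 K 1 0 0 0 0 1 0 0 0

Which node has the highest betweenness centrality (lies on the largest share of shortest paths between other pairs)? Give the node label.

M

Unnormalized betweenness of each node: E:6, F:0, G:8, H:0, I:15/2, J:7/6, K:0, L:5/6, M:17/2.
M has the largest value, 17/2, making it the main broker — the node through which the most shortest paths run.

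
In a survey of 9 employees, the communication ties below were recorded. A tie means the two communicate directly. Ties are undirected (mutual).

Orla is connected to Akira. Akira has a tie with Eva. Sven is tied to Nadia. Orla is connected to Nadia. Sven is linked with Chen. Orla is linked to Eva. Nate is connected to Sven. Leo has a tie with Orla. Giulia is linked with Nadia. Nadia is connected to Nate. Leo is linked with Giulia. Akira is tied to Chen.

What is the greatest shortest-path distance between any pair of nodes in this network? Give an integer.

3

Eccentricity of each node (its greatest distance to any other): Akira:3, Chen:3, Eva:3, Giulia:3, Leo:3, Nadia:2, Nate:3, Orla:2, Sven:3.
The maximum eccentricity is 3, realized for instance by the pair Leo–Nate via Leo – Orla – Nadia – Nate. So the diameter is 3.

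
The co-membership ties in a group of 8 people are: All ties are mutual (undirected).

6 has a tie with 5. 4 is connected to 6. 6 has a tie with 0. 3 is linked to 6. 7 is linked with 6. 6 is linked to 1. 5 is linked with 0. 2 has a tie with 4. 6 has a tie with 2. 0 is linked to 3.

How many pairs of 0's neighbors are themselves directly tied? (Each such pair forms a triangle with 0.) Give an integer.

0's neighbors: 3, 5, and 6.
Neighbor pairs that are themselves tied: 0–3–6; 0–5–6. Each forms one triangle with 0, for 2 in total.

2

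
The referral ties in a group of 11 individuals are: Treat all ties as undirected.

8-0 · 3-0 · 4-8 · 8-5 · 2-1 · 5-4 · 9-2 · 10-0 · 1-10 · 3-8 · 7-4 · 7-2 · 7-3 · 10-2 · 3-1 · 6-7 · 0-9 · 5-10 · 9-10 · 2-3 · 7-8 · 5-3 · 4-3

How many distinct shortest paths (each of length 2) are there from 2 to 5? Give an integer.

The shortest distance is 2. The length-2 paths are: 2–10–5; 2–3–5.
That gives 2 distinct shortest paths.

2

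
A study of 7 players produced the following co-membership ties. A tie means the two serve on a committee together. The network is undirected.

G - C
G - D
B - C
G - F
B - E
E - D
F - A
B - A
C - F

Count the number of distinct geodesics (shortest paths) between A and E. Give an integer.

1

The shortest distance is 2, and the only length-2 path is A–B–E. So there is exactly 1 shortest path.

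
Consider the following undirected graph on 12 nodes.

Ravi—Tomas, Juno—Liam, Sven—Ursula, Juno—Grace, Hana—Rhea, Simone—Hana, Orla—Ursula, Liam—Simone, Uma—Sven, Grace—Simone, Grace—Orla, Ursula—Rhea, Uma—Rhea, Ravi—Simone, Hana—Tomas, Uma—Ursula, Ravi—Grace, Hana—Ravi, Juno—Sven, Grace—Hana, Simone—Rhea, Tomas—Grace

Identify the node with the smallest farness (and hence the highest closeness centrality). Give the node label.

Farness (sum of distances to all others) for each node — Grace:17, Hana:18, Juno:20, Liam:24, Orla:21, Ravi:21, Rhea:19, Simone:18, Sven:23, Tomas:23, Uma:23, Ursula:21.
The smallest farness is 17, for Grace, so Grace has the highest closeness.

Grace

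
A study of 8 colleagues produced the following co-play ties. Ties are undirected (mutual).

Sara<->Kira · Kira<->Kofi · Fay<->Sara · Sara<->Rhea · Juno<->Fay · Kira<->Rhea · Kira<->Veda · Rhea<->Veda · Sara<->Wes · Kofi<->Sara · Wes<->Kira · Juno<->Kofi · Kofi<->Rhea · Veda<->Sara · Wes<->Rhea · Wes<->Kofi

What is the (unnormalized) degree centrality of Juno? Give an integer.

2

Juno is directly tied to Fay and Kofi. That is 2 neighbors, so the degree of Juno is 2.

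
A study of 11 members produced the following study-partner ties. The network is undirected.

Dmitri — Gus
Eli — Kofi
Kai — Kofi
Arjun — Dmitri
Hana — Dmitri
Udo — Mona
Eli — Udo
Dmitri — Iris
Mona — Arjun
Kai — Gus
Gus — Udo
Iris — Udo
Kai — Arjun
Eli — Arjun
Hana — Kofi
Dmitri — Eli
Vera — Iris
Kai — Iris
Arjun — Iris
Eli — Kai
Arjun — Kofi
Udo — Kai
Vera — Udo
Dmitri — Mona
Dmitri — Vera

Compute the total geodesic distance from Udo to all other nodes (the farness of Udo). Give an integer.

Distances from Udo: Arjun:2, Dmitri:2, Eli:1, Gus:1, Hana:3, Iris:1, Kai:1, Kofi:2, Mona:1, Vera:1.
Sum = 2 + 2 + 1 + 1 + 3 + 1 + 1 + 2 + 1 + 1 = 15.

15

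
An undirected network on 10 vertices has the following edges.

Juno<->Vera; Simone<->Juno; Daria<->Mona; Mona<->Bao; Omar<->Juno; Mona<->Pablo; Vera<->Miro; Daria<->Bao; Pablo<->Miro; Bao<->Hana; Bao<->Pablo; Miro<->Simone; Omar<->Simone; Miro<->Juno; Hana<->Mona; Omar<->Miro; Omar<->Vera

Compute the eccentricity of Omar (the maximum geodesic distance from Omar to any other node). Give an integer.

4

Distances from Omar: Bao:3, Daria:4, Hana:4, Juno:1, Miro:1, Mona:3, Pablo:2, Simone:1, Vera:1.
The largest is 4 (to Daria and Hana), so the eccentricity of Omar is 4.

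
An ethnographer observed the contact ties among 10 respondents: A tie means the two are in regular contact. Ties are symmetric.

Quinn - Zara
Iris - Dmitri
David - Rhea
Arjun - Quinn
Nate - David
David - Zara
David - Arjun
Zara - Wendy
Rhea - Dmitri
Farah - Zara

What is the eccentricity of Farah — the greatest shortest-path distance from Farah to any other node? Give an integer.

5

Distances from Farah: Arjun:3, David:2, Dmitri:4, Iris:5, Nate:3, Quinn:2, Rhea:3, Wendy:2, Zara:1.
The largest is 5 (to Iris), so the eccentricity of Farah is 5.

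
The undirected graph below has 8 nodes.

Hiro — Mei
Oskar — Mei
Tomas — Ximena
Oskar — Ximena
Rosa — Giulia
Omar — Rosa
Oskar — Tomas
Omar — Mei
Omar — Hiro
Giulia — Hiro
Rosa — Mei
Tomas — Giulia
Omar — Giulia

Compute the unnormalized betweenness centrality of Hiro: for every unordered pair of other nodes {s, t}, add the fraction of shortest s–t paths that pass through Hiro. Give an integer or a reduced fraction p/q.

1/3

Pairs whose geodesics pass through Hiro — Mei–Giulia: 1/3.
All other pairs contribute 0.
Summing the contributions gives betweenness(Hiro) = 1/3.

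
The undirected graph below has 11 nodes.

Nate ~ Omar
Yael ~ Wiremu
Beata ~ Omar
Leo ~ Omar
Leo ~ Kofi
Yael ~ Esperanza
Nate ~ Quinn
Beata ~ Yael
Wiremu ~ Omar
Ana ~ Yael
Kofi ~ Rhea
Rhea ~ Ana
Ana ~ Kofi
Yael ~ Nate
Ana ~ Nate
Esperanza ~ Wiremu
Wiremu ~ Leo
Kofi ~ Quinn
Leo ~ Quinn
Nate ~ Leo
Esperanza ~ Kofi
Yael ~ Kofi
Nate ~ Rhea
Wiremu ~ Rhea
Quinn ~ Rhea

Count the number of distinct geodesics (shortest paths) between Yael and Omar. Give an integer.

3

The shortest distance is 2. The length-2 paths are: Yael–Nate–Omar; Yael–Wiremu–Omar; Yael–Beata–Omar.
That gives 3 distinct shortest paths.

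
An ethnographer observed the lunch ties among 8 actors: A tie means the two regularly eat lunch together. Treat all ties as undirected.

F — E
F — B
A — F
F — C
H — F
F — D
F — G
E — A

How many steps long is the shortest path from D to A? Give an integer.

2

One shortest route is D – F – A, which uses 2 edges, and D and A are not directly tied, so nothing shorter exists. So d(D,A) = 2.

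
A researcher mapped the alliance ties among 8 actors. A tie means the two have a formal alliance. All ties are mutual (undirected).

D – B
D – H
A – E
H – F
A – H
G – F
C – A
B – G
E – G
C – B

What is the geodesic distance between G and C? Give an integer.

2

One shortest route is G – B – C, which uses 2 edges, and G and C are not directly tied, so nothing shorter exists. So d(G,C) = 2.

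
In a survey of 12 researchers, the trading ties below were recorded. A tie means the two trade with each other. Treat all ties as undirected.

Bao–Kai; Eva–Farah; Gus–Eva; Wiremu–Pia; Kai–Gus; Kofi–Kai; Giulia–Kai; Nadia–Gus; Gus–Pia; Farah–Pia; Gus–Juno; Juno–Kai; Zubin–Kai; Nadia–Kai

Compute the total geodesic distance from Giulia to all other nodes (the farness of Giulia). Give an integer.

Distances from Giulia: Bao:2, Eva:3, Farah:4, Gus:2, Juno:2, Kai:1, Kofi:2, Nadia:2, Pia:3, Wiremu:4, Zubin:2.
Sum = 2 + 3 + 4 + 2 + 2 + 1 + 2 + 2 + 3 + 4 + 2 = 27.

27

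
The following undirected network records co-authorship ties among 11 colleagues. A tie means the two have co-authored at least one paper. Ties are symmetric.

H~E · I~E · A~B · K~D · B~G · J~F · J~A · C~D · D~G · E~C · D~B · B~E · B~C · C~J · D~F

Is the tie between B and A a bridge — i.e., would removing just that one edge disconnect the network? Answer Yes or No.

Even without that edge, B still reaches A via B – C – J – A, so the network stays connected. Not a bridge.

No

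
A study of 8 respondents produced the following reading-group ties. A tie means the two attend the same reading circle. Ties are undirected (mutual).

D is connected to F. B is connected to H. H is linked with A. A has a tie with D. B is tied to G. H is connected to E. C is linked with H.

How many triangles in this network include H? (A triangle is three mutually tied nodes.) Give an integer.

H's neighbors are A, B, C, and E, but none of them are tied to each other, so no triangle contains H.

0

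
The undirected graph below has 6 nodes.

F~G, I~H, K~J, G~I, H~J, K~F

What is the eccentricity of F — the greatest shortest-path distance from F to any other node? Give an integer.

3

Distances from F: G:1, H:3, I:2, J:2, K:1.
The largest is 3 (to H), so the eccentricity of F is 3.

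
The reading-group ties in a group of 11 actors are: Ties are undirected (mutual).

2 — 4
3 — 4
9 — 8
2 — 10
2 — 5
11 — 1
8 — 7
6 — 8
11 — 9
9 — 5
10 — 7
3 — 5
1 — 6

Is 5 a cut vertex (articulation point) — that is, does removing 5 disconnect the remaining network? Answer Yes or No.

Even without 5, every remaining node can still reach every other (the residual graph is connected), so 5 is not a cut vertex.

No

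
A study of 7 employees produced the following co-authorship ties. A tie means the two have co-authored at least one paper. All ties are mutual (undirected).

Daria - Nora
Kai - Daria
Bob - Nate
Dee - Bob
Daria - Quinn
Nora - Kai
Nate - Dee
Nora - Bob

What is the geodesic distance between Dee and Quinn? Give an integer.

One shortest route is Dee – Bob – Nora – Daria – Quinn, which uses 4 edges, and at distance 3 from Dee we only reach {Daria, Kai}, which does not include Quinn. So d(Dee,Quinn) = 4.

4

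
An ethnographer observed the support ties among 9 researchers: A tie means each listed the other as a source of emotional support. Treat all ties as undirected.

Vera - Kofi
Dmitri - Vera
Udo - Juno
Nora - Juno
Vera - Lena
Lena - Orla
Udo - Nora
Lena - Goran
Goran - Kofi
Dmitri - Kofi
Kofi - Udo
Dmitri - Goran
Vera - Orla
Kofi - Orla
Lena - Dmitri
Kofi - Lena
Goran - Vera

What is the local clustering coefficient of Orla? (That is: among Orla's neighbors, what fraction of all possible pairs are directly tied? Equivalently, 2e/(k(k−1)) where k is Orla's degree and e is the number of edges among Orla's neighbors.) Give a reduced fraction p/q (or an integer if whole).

1

Orla's neighbors: Kofi, Lena, and Vera (k = 3).
Possible neighbor pairs: C(3,2) = 3. Edges among them: Kofi–Lena, Kofi–Vera, Lena–Vera → e = 3.
Clustering(Orla) = 3/3 = 1.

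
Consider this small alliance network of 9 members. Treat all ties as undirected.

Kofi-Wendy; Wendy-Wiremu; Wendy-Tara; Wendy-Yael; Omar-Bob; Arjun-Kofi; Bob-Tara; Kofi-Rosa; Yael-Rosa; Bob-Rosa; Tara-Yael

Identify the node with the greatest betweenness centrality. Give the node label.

Wendy

Unnormalized betweenness of each node: Arjun:0, Bob:15/2, Kofi:8, Omar:0, Rosa:6, Tara:5, Wendy:10, Wiremu:0, Yael:3/2.
Wendy has the largest value, 10, making it the main broker — the node through which the most shortest paths run.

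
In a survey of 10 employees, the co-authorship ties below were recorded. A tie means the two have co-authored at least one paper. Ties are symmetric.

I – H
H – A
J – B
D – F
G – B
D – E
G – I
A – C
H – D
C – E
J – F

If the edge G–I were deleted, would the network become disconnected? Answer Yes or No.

No

Even without that edge, G still reaches I via G – B – J – F – D – H – I, so the network stays connected. Not a bridge.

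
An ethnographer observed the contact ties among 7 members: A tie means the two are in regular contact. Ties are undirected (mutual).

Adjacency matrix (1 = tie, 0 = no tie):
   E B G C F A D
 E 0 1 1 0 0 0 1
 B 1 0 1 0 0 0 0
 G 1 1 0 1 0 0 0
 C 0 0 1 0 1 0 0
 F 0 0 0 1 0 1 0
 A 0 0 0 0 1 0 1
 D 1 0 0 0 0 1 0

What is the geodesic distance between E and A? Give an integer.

One shortest route is E – D – A, which uses 2 edges, and E and A are not directly tied, so nothing shorter exists. So d(E,A) = 2.

2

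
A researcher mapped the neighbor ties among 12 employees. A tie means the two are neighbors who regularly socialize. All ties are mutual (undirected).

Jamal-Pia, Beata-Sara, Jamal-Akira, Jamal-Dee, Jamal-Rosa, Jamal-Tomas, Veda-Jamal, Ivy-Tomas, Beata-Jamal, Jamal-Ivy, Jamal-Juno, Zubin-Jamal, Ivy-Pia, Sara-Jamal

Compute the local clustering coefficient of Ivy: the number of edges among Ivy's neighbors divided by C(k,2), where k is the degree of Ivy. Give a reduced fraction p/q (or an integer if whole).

Ivy's neighbors: Jamal, Pia, and Tomas (k = 3).
Possible neighbor pairs: C(3,2) = 3. Edges among them: Jamal–Pia, Jamal–Tomas → e = 2.
Clustering(Ivy) = 2/3.

2/3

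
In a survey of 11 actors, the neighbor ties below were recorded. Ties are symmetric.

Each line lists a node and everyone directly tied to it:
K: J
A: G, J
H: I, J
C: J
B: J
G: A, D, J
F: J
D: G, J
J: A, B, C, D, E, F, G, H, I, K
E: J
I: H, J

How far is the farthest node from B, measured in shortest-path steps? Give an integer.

Distances from B: A:2, C:2, D:2, E:2, F:2, G:2, H:2, I:2, J:1, K:2.
The largest is 2 (to F, I, G, D, A, C, E, H, and K), so the eccentricity of B is 2.

2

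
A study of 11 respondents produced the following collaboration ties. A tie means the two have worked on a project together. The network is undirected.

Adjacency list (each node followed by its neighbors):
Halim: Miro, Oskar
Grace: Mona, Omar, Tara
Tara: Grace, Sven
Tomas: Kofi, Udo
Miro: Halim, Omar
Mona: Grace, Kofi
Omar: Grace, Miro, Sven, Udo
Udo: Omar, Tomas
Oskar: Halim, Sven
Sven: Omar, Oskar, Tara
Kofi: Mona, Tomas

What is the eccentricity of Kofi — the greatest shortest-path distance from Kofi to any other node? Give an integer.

5

Distances from Kofi: Grace:2, Halim:5, Miro:4, Mona:1, Omar:3, Oskar:5, Sven:4, Tara:3, Tomas:1, Udo:2.
The largest is 5 (to Halim and Oskar), so the eccentricity of Kofi is 5.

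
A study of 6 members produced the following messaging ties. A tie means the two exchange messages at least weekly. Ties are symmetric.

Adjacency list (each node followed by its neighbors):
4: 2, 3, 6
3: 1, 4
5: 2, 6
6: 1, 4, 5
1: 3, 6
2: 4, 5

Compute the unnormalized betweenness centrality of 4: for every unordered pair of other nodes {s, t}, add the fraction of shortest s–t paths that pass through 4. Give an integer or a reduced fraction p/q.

Pairs whose geodesics pass through 4 — 2–6: 1/2; 2–1: 2/3; 2–3: 1; 5–3: 2/3; 6–3: 1/2.
All other pairs contribute 0.
Summing the contributions gives betweenness(4) = 10/3.

10/3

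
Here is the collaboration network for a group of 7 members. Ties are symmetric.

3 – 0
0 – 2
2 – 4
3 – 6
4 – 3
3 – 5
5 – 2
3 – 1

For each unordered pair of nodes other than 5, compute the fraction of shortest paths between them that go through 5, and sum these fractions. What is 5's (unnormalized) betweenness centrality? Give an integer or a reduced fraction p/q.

1

Pairs whose geodesics pass through 5 — 3–2: 1/3; 6–2: 1/3; 1–2: 1/3.
All other pairs contribute 0.
Summing the contributions gives betweenness(5) = 1.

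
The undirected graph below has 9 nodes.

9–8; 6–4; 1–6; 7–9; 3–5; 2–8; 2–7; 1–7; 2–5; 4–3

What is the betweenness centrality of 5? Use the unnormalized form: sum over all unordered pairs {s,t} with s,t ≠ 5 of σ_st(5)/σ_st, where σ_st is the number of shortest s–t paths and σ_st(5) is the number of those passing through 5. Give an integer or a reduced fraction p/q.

6

Pairs whose geodesics pass through 5 — 7–3: 1; 4–2: 1; 4–8: 1; 3–2: 1; 3–8: 1; 3–9: 2/2.
All other pairs contribute 0.
Summing the contributions gives betweenness(5) = 6.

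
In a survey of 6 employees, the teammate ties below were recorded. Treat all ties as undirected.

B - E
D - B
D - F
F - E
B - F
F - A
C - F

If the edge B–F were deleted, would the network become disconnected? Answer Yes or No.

Even without that edge, B still reaches F via B – D – F, so the network stays connected. Not a bridge.

No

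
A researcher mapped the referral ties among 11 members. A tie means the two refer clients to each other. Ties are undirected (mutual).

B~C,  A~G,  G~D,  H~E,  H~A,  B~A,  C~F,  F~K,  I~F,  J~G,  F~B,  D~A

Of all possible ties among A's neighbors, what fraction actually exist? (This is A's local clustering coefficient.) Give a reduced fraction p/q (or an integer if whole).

A's neighbors: B, D, G, and H (k = 4).
Possible neighbor pairs: C(4,2) = 6. Edges among them: D–G → e = 1.
Clustering(A) = 1/6.

1/6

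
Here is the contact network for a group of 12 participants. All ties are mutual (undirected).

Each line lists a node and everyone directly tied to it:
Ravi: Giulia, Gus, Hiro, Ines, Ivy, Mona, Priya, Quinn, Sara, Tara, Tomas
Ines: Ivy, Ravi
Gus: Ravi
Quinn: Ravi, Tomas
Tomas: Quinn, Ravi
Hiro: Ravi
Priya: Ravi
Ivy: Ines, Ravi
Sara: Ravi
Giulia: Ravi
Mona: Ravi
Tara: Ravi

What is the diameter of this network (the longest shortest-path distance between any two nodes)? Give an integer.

Eccentricity of each node (its greatest distance to any other): Giulia:2, Gus:2, Hiro:2, Ines:2, Ivy:2, Mona:2, Priya:2, Quinn:2, Ravi:1, Sara:2, Tara:2, Tomas:2.
The maximum eccentricity is 2, realized for instance by the pair Giulia–Tara via Giulia – Ravi – Tara. So the diameter is 2.

2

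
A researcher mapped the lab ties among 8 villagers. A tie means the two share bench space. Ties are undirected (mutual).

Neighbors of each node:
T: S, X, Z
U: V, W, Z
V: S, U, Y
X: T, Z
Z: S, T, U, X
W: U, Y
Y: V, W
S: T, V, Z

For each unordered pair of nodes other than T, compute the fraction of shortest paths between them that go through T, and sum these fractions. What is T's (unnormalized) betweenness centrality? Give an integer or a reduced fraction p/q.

13/12

Pairs whose geodesics pass through T — V–X: 1/3; S–X: 1/2; X–Y: 1/4.
All other pairs contribute 0.
Summing the contributions gives betweenness(T) = 13/12.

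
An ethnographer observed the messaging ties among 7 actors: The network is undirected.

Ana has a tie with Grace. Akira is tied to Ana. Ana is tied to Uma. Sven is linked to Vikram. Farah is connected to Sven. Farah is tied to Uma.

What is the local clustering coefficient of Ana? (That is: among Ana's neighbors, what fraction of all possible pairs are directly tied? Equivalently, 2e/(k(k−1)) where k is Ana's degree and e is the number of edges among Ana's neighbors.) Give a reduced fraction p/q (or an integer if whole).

0

Ana's neighbors: Akira, Grace, and Uma (k = 3).
Possible neighbor pairs: C(3,2) = 3. Edges among them: none → e = 0.
Clustering(Ana) = 0/3 = 0.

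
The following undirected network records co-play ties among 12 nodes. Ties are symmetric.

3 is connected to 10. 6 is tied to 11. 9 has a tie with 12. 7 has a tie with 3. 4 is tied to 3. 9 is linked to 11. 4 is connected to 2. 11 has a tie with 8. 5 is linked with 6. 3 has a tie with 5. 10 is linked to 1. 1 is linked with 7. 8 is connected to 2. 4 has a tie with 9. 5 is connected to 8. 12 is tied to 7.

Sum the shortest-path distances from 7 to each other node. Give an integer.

23

Distances from 7: 1:1, 2:3, 3:1, 4:2, 5:2, 6:3, 8:3, 9:2, 10:2, 11:3, 12:1.
Sum = 1 + 3 + 1 + 2 + 2 + 3 + 3 + 2 + 2 + 3 + 1 = 23.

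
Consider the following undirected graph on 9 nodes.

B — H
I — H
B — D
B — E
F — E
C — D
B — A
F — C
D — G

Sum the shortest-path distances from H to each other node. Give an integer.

Distances from H: A:2, B:1, C:3, D:2, E:2, F:3, G:3, I:1.
Sum = 2 + 1 + 3 + 2 + 2 + 3 + 3 + 1 = 17.

17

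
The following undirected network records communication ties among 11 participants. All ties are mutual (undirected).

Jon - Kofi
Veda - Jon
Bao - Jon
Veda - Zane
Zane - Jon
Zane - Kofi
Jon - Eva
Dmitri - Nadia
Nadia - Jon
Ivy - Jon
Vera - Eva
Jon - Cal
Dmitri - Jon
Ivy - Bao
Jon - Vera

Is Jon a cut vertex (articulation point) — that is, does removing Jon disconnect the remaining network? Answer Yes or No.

Removing Jon leaves {Kofi, Veda, and Zane} with no path to {Bao and Ivy}, so the network splits into 5 components. Jon is a cut vertex.

Yes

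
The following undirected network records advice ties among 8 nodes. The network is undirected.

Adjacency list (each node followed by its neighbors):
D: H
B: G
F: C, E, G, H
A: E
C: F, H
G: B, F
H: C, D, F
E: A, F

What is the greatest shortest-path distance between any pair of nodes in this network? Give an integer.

Eccentricity of each node (its greatest distance to any other): A:4, B:4, C:3, D:4, E:3, F:2, G:3, H:3.
The maximum eccentricity is 4, realized for instance by the pair A–B via A – E – F – G – B. So the diameter is 4.

4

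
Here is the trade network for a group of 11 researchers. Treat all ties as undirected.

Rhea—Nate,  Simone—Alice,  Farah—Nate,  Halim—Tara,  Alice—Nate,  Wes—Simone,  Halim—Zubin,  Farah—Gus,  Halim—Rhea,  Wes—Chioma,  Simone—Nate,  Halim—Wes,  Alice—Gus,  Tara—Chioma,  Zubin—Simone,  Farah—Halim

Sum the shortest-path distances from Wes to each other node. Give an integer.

Distances from Wes: Alice:2, Chioma:1, Farah:2, Gus:3, Halim:1, Nate:2, Rhea:2, Simone:1, Tara:2, Zubin:2.
Sum = 2 + 1 + 2 + 3 + 1 + 2 + 2 + 1 + 2 + 2 = 18.

18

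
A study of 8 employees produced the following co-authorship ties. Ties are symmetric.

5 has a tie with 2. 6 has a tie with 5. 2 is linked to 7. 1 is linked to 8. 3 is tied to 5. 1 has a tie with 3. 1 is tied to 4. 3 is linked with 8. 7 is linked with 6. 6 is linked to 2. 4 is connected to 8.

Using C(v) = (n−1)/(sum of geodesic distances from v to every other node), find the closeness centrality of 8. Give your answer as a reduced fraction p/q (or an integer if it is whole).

7/15

Distances from 8: 1:1, 2:3, 3:1, 4:1, 5:2, 6:3, 7:4. Sum = 15.
n = 8, so closeness = 7/15.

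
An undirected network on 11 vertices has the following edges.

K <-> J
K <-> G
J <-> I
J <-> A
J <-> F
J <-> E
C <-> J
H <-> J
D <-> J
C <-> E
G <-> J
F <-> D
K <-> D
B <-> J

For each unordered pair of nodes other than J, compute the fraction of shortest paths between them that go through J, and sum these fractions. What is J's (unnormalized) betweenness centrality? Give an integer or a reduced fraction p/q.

Pairs whose geodesics pass through J — F–I: 1; F–B: 1; F–H: 1; F–A: 1; F–E: 1; F–K: 1/2; F–C: 1; F–G: 1; I–B: 1; I–H: 1; I–A: 1; I–E: 1; I–K: 1; I–C: 1 … (+27 more pairs).
All other pairs contribute 0.
Summing the contributions gives betweenness(J) = 40.

40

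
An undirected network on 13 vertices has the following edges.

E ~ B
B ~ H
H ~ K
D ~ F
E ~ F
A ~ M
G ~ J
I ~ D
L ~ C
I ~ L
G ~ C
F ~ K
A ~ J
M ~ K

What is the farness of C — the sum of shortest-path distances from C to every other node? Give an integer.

Distances from C: A:3, B:6, D:3, E:5, F:4, G:1, H:6, I:2, J:2, K:5, L:1, M:4.
Sum = 3 + 6 + 3 + 5 + 4 + 1 + 6 + 2 + 2 + 5 + 1 + 4 = 42.

42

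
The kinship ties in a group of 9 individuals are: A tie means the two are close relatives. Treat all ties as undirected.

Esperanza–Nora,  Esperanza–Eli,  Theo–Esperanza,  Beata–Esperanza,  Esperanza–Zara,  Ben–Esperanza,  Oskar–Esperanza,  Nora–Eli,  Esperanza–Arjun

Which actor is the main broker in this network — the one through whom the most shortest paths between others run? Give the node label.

Esperanza

Unnormalized betweenness of each node: Arjun:0, Beata:0, Ben:0, Eli:0, Esperanza:27, Nora:0, Oskar:0, Theo:0, Zara:0.
Esperanza has the largest value, 27, making it the main broker — the node through which the most shortest paths run.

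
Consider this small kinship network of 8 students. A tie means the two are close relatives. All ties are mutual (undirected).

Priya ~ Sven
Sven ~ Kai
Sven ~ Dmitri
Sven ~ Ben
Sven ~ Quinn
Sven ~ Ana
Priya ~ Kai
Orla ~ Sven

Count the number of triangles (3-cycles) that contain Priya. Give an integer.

Priya's neighbors: Kai and Sven.
Neighbor pairs that are themselves tied: Priya–Kai–Sven. Each forms one triangle with Priya, for 1 in total.

1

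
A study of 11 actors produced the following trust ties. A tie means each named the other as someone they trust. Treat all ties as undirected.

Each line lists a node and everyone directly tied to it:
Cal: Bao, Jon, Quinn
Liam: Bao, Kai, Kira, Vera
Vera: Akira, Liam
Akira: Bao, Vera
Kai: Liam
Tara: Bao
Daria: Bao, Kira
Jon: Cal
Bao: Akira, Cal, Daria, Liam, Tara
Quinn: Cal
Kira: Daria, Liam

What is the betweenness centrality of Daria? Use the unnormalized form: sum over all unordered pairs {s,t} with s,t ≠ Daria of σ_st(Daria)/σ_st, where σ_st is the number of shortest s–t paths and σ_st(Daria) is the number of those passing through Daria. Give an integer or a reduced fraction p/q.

17/6

Pairs whose geodesics pass through Daria — Bao–Kira: 1/2; Kira–Cal: 1/2; Kira–Tara: 1/2; Kira–Akira: 1/3; Kira–Quinn: 1/2; Kira–Jon: 1/2.
All other pairs contribute 0.
Summing the contributions gives betweenness(Daria) = 17/6.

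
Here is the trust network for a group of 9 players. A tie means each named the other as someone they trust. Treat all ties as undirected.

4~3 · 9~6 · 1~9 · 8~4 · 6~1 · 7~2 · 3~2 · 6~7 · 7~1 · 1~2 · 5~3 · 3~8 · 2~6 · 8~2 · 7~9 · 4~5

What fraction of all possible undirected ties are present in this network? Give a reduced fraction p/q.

4/9

There are 16 edges and 9 nodes, so the maximum possible is C(9,2) = 36.
Density = 16/36 = 4/9.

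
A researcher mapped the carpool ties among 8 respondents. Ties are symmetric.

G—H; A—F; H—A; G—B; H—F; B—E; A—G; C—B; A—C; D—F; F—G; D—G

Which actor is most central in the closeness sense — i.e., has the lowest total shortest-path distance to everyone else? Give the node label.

Farness (sum of distances to all others) for each node — A:11, B:11, C:13, D:14, E:17, F:11, G:9, H:12.
The smallest farness is 9, for G, so G has the highest closeness.

G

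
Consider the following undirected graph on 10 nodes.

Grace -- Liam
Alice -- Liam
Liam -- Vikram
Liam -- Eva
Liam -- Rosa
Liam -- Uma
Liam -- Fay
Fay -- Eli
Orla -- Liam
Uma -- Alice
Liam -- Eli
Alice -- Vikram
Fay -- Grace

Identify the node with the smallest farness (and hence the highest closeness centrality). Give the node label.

Liam

Farness (sum of distances to all others) for each node — Alice:15, Eli:16, Eva:17, Fay:15, Grace:16, Liam:9, Orla:17, Rosa:17, Uma:16, Vikram:16.
The smallest farness is 9, for Liam, so Liam has the highest closeness.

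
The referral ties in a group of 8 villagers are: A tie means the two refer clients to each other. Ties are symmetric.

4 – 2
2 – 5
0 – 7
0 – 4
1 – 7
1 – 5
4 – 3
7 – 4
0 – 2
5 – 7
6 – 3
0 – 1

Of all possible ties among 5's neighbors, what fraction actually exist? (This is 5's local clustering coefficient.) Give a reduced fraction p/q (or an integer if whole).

5's neighbors: 1, 2, and 7 (k = 3).
Possible neighbor pairs: C(3,2) = 3. Edges among them: 1–7 → e = 1.
Clustering(5) = 1/3.

1/3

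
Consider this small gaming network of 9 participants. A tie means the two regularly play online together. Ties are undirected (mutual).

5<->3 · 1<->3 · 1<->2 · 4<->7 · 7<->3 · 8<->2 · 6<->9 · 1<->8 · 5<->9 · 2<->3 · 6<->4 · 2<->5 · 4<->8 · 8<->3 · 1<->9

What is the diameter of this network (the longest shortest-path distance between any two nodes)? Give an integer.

3

Eccentricity of each node (its greatest distance to any other): 1:2, 2:3, 3:3, 4:3, 5:3, 6:3, 7:3, 8:2, 9:3.
The maximum eccentricity is 3, realized for instance by the pair 6–2 via 6 – 4 – 8 – 2. So the diameter is 3.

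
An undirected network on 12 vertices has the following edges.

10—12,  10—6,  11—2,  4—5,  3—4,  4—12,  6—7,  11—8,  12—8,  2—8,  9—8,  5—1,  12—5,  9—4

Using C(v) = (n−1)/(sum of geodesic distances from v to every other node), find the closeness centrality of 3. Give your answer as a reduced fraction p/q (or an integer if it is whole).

Distances from 3: 1:3, 2:4, 4:1, 5:2, 6:4, 7:5, 8:3, 9:2, 10:3, 11:4, 12:2. Sum = 33.
n = 12, so closeness = 11/33 = 1/3.

1/3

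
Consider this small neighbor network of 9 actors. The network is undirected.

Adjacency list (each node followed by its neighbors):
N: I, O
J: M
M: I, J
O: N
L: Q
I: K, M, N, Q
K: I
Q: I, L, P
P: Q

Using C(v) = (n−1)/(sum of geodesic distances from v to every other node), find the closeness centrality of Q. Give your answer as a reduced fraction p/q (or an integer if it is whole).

Distances from Q: I:1, J:3, K:2, L:1, M:2, N:2, O:3, P:1. Sum = 15.
n = 9, so closeness = 8/15.

8/15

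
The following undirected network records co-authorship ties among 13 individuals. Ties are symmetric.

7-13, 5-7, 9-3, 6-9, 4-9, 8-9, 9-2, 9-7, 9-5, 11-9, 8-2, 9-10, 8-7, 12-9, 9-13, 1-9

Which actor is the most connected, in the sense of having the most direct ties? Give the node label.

Degrees — 1:1, 2:2, 3:1, 4:1, 5:2, 6:1, 7:4, 8:3, 9:12, 10:1, 11:1, 12:1, 13:2.
The maximum is 12, attained only by 9.

9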